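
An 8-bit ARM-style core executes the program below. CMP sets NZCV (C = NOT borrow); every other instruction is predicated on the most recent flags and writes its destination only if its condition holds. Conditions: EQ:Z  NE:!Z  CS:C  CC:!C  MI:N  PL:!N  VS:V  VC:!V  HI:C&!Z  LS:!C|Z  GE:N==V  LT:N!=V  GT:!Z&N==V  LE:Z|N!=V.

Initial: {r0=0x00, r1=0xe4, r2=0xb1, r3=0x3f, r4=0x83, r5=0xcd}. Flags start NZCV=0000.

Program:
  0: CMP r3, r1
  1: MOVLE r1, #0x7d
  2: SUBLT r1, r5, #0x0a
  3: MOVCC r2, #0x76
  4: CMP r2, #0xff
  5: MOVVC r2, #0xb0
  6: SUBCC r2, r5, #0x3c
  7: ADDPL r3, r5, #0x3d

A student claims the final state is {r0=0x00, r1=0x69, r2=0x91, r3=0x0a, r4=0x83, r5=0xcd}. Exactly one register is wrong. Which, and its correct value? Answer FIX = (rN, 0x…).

FIX = (r1, 0xe4)

0: ✓ CMP  NZCV=0000
1: · MOVLE
2: · SUBLT
3: ✓ MOVCC  r2←0x76
4: ✓ CMP  NZCV=0000
5: ✓ MOVVC  r2←0xb0
6: ✓ SUBCC  r2←0x91
7: ✓ ADDPL  r3←0x0a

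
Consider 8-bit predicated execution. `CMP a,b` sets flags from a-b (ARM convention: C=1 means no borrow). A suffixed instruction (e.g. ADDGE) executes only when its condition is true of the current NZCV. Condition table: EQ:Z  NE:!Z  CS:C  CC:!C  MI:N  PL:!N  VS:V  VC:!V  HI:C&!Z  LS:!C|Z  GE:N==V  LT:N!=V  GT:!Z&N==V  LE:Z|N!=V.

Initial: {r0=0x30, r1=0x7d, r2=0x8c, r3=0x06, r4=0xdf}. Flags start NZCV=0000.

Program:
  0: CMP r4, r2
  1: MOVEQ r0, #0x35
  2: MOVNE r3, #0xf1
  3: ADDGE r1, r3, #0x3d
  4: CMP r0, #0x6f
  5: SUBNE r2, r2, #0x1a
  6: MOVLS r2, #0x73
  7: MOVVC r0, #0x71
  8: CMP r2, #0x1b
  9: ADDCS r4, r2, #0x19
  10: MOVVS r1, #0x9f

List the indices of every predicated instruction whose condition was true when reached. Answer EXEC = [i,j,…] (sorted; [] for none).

[0] flags=0010 → (cmp)
[1] flags=0010 EQ?F → skip
[2] flags=0010 NE?T → r3=0xf1
[3] flags=0010 GE?T → r1=0x2e
[4] flags=1000 → (cmp)
[5] flags=1000 NE?T → r2=0x72
[6] flags=1000 LS?T → r2=0x73
[7] flags=1000 VC?T → r0=0x71
[8] flags=0010 → (cmp)
[9] flags=0010 CS?T → r4=0x8c
[10] flags=0010 VS?F → skip

EXEC = [2,3,5,6,7,9]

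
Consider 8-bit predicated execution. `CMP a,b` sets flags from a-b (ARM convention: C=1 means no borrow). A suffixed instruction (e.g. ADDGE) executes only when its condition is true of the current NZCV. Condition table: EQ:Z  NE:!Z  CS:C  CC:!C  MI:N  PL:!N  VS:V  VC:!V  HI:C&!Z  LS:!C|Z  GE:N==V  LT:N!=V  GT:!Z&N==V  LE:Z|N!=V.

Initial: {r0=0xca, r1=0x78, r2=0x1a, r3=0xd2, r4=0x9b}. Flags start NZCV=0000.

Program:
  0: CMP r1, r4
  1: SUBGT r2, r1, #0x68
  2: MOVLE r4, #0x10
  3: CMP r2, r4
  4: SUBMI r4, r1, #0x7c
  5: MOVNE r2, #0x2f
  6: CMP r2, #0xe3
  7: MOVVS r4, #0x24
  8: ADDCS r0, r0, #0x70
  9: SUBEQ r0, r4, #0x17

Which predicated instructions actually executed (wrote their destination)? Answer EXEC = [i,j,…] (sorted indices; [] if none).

0: ✓ CMP  NZCV=1001
1: ✓ SUBGT  r2←0x10
2: · MOVLE
3: ✓ CMP  NZCV=0000
4: · SUBMI
5: ✓ MOVNE  r2←0x2f
6: ✓ CMP  NZCV=0000
7: · MOVVS
8: · ADDCS
9: · SUBEQ

EXEC = [1,5]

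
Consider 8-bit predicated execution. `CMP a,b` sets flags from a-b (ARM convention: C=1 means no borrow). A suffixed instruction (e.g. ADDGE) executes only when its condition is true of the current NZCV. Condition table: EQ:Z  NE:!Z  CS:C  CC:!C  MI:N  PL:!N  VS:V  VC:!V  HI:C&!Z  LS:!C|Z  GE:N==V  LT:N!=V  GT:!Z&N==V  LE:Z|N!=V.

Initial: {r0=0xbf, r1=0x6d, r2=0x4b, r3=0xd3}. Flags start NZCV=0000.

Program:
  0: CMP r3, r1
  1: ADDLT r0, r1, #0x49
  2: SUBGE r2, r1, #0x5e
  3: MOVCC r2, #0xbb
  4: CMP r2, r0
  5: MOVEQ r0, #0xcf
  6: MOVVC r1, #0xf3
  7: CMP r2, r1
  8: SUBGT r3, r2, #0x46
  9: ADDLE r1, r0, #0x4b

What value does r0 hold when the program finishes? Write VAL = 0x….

[0] flags=0011 → (cmp)
[1] flags=0011 LT?T → r0=0xb6
[2] flags=0011 GE?F → skip
[3] flags=0011 CC?F → skip
[4] flags=1001 → (cmp)
[5] flags=1001 EQ?F → skip
[6] flags=1001 VC?F → skip
[7] flags=1000 → (cmp)
[8] flags=1000 GT?F → skip
[9] flags=1000 LE?T → r1=0x01

VAL = 0xb6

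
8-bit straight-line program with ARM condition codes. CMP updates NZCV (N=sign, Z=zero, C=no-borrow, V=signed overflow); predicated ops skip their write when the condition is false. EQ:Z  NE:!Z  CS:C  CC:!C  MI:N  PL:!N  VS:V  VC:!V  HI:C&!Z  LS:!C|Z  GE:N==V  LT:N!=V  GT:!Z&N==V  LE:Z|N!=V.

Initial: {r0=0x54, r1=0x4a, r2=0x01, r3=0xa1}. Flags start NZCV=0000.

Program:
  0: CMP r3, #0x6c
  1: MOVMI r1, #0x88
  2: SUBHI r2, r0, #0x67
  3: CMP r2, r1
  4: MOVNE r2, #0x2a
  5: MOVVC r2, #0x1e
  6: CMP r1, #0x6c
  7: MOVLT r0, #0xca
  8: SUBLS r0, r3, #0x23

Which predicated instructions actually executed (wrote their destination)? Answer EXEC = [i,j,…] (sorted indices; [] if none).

[0] flags=0011 → (cmp)
[1] flags=0011 MI?F → skip
[2] flags=0011 HI?T → r2=0xed
[3] flags=1010 → (cmp)
[4] flags=1010 NE?T → r2=0x2a
[5] flags=1010 VC?T → r2=0x1e
[6] flags=1000 → (cmp)
[7] flags=1000 LT?T → r0=0xca
[8] flags=1000 LS?T → r0=0x7e

EXEC = [2,4,5,7,8]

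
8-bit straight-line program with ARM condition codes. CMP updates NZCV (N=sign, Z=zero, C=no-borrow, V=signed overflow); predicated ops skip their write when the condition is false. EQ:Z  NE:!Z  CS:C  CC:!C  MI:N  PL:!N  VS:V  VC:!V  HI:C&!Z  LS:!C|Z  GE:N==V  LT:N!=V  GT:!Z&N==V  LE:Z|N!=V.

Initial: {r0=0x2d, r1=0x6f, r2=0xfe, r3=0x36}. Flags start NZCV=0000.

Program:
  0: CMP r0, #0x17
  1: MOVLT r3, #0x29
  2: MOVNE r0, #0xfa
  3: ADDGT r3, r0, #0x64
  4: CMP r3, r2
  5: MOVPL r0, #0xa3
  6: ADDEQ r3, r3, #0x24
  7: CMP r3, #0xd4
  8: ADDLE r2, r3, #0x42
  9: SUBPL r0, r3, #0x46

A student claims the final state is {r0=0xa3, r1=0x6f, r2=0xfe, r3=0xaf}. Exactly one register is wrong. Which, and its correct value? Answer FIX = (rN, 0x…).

FIX = (r3, 0x5e)

0: ✓ CMP  NZCV=0010
1: · MOVLT
2: ✓ MOVNE  r0←0xfa
3: ✓ ADDGT  r3←0x5e
4: ✓ CMP  NZCV=0000
5: ✓ MOVPL  r0←0xa3
6: · ADDEQ
7: ✓ CMP  NZCV=1001
8: · ADDLE
9: · SUBPL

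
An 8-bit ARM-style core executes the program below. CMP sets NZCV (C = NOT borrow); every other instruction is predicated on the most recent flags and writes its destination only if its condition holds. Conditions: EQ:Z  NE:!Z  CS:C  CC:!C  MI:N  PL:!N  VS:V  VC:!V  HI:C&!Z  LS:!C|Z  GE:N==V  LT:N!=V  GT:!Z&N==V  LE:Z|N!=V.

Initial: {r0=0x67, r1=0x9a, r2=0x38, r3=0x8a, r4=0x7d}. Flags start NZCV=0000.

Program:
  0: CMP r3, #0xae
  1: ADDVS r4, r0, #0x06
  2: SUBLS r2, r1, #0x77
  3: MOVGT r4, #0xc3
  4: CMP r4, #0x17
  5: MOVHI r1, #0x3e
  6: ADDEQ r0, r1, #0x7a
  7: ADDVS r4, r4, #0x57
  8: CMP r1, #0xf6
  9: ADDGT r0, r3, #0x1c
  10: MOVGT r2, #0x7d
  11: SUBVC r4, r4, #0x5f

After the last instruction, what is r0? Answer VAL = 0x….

0: ✓ CMP  NZCV=1000
1: · ADDVS
2: ✓ SUBLS  r2←0x23
3: · MOVGT
4: ✓ CMP  NZCV=0010
5: ✓ MOVHI  r1←0x3e
6: · ADDEQ
7: · ADDVS
8: ✓ CMP  NZCV=0000
9: ✓ ADDGT  r0←0xa6
10: ✓ MOVGT  r2←0x7d
11: ✓ SUBVC  r4←0x1e

VAL = 0xa6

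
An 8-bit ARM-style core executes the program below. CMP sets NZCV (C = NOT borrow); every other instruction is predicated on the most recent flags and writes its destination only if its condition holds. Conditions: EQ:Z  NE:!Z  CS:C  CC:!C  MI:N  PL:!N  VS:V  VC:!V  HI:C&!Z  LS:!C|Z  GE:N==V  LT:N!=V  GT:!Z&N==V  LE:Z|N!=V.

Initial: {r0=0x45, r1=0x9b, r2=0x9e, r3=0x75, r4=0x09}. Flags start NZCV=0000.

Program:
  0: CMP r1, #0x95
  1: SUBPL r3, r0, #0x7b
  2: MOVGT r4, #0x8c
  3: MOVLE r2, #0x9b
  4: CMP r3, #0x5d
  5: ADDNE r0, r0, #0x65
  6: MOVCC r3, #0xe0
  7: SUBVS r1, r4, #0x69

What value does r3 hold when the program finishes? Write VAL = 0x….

0: ✓ CMP  NZCV=0010
1: ✓ SUBPL  r3←0xca
2: ✓ MOVGT  r4←0x8c
3: · MOVLE
4: ✓ CMP  NZCV=0011
5: ✓ ADDNE  r0←0xaa
6: · MOVCC
7: ✓ SUBVS  r1←0x23

VAL = 0xca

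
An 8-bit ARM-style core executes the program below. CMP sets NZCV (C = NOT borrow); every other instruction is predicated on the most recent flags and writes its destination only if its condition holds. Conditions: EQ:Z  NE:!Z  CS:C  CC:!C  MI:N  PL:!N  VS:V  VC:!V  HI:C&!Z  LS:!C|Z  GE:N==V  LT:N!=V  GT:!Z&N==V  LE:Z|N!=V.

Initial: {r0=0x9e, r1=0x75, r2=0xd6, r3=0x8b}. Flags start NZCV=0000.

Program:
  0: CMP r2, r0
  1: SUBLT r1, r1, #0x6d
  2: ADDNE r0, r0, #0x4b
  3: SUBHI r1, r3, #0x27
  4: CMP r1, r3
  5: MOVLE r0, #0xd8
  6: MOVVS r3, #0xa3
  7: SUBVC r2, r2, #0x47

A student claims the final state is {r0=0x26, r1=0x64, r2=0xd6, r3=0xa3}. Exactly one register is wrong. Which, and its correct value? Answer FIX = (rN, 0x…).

FIX = (r0, 0xe9)

[0] flags=0010 → (cmp)
[1] flags=0010 LT?F → skip
[2] flags=0010 NE?T → r0=0xe9
[3] flags=0010 HI?T → r1=0x64
[4] flags=1001 → (cmp)
[5] flags=1001 LE?F → skip
[6] flags=1001 VS?T → r3=0xa3
[7] flags=1001 VC?F → skip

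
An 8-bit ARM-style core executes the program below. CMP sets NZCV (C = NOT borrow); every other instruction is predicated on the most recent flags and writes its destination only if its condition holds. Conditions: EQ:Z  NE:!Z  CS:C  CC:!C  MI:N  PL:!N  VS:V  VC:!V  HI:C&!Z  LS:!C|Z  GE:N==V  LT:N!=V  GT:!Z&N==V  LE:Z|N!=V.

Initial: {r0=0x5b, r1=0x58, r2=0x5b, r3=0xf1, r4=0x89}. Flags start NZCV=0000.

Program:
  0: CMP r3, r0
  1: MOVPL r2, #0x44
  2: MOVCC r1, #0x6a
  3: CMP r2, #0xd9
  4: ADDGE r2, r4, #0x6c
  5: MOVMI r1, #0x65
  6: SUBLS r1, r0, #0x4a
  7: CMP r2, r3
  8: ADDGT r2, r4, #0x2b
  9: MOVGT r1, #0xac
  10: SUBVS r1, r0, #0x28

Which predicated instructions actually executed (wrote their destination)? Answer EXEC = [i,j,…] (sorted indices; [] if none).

EXEC = [4,5,6,8,9]

0: ✓ CMP  NZCV=1010
1: · MOVPL
2: · MOVCC
3: ✓ CMP  NZCV=1001
4: ✓ ADDGE  r2←0xf5
5: ✓ MOVMI  r1←0x65
6: ✓ SUBLS  r1←0x11
7: ✓ CMP  NZCV=0010
8: ✓ ADDGT  r2←0xb4
9: ✓ MOVGT  r1←0xac
10: · SUBVS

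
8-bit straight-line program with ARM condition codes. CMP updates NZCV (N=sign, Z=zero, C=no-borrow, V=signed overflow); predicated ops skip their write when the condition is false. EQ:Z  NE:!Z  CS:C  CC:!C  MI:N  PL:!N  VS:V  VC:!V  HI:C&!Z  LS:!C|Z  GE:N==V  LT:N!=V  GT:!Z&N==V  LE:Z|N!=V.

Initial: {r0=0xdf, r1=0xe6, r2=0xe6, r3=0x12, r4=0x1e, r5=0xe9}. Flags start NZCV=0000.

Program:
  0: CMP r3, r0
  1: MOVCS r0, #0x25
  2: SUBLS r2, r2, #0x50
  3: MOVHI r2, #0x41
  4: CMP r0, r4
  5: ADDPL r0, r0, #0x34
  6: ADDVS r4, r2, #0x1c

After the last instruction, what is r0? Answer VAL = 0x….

VAL = 0xdf

0: ✓ CMP  NZCV=0000
1: · MOVCS
2: ✓ SUBLS  r2←0x96
3: · MOVHI
4: ✓ CMP  NZCV=1010
5: · ADDPL
6: · ADDVS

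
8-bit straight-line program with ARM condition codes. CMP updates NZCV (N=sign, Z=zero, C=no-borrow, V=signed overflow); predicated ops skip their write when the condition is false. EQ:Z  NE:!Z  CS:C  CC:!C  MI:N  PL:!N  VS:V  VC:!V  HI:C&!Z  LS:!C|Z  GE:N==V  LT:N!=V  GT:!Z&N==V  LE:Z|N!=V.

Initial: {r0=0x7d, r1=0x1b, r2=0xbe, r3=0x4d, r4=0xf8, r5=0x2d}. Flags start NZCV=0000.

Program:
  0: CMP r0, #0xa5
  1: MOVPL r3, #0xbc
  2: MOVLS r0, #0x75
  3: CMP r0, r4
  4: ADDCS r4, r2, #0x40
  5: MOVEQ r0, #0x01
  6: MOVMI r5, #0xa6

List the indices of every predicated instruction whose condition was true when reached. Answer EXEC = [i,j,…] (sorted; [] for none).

EXEC = [2]

0: ✓ CMP  NZCV=1001
1: · MOVPL
2: ✓ MOVLS  r0←0x75
3: ✓ CMP  NZCV=0000
4: · ADDCS
5: · MOVEQ
6: · MOVMI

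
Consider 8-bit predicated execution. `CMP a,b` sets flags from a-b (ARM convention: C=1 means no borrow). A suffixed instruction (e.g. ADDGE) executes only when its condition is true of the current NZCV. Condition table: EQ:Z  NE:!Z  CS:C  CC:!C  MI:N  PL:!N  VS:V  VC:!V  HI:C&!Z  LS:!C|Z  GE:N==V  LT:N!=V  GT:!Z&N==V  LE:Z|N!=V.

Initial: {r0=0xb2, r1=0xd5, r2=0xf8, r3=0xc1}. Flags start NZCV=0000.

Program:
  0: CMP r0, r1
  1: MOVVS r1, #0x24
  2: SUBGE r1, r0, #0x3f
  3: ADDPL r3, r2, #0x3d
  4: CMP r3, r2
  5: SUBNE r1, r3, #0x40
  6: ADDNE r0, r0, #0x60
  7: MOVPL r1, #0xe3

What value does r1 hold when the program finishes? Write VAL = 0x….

VAL = 0x81

0: ✓ CMP  NZCV=1000
1: · MOVVS
2: · SUBGE
3: · ADDPL
4: ✓ CMP  NZCV=1000
5: ✓ SUBNE  r1←0x81
6: ✓ ADDNE  r0←0x12
7: · MOVPL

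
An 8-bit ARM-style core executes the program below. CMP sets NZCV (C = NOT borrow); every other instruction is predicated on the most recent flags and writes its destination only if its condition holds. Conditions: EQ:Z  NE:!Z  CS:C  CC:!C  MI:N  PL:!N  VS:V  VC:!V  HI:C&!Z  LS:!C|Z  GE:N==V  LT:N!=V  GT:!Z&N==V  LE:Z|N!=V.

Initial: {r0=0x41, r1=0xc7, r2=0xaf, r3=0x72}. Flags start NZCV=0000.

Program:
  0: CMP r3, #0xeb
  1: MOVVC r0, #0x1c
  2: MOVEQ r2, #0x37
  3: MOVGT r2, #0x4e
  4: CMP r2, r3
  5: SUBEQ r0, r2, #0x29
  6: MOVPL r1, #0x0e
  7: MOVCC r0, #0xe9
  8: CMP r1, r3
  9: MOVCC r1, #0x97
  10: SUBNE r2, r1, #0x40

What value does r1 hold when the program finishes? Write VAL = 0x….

VAL = 0xc7

0: ✓ CMP  NZCV=1001
1: · MOVVC
2: · MOVEQ
3: ✓ MOVGT  r2←0x4e
4: ✓ CMP  NZCV=1000
5: · SUBEQ
6: · MOVPL
7: ✓ MOVCC  r0←0xe9
8: ✓ CMP  NZCV=0011
9: · MOVCC
10: ✓ SUBNE  r2←0x87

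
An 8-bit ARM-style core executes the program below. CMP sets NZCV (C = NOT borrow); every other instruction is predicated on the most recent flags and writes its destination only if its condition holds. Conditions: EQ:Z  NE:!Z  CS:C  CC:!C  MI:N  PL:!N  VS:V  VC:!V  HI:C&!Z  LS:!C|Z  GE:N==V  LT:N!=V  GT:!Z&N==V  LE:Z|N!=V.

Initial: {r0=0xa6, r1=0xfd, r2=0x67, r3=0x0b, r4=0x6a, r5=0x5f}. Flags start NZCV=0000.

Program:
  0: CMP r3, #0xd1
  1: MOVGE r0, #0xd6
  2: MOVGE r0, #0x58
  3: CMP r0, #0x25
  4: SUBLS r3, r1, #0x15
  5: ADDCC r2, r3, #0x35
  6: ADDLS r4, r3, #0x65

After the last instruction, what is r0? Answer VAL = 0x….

VAL = 0x58

0: ✓ CMP  NZCV=0000
1: ✓ MOVGE  r0←0xd6
2: ✓ MOVGE  r0←0x58
3: ✓ CMP  NZCV=0010
4: · SUBLS
5: · ADDCC
6: · ADDLS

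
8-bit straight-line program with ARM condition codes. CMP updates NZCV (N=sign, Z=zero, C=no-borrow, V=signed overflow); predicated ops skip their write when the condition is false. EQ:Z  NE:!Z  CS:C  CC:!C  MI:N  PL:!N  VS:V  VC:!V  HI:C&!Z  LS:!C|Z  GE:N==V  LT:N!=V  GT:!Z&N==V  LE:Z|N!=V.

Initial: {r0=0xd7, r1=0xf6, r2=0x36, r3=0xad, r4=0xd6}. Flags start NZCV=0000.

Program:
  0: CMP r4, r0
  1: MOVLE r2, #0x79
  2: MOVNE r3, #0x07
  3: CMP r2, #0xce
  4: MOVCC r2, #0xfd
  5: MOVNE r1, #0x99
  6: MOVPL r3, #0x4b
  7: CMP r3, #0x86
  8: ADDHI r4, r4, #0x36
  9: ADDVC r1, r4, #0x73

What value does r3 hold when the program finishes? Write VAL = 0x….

0: ✓ CMP  NZCV=1000
1: ✓ MOVLE  r2←0x79
2: ✓ MOVNE  r3←0x07
3: ✓ CMP  NZCV=1001
4: ✓ MOVCC  r2←0xfd
5: ✓ MOVNE  r1←0x99
6: · MOVPL
7: ✓ CMP  NZCV=1001
8: · ADDHI
9: · ADDVC

VAL = 0x07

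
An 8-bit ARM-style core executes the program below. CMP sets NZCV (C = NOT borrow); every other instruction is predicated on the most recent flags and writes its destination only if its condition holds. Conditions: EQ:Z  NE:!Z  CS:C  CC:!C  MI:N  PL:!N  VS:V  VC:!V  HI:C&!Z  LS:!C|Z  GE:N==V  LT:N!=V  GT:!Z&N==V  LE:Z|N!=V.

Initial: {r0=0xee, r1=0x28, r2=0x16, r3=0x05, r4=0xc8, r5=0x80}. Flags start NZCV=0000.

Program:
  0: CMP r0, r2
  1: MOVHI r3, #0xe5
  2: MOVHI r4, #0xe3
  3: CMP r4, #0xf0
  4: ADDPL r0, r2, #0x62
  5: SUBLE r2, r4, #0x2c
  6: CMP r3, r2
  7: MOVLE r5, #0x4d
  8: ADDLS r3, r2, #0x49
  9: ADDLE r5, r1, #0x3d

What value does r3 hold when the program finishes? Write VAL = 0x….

0: ✓ CMP  NZCV=1010
1: ✓ MOVHI  r3←0xe5
2: ✓ MOVHI  r4←0xe3
3: ✓ CMP  NZCV=1000
4: · ADDPL
5: ✓ SUBLE  r2←0xb7
6: ✓ CMP  NZCV=0010
7: · MOVLE
8: · ADDLS
9: · ADDLE

VAL = 0xe5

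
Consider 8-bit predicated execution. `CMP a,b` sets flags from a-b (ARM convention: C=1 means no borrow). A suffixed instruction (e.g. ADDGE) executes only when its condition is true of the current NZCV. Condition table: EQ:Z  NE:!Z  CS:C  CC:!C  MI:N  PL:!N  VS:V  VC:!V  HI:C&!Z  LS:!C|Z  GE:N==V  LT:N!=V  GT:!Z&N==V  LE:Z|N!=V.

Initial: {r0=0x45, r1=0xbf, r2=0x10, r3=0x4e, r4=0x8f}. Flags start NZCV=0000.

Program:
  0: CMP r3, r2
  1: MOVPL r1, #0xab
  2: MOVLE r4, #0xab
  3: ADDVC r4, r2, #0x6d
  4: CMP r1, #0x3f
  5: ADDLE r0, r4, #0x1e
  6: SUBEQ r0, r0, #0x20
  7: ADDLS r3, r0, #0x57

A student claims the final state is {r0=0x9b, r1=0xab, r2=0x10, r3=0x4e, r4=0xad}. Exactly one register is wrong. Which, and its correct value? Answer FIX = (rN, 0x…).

FIX = (r4, 0x7d)

[0] flags=0010 → (cmp)
[1] flags=0010 PL?T → r1=0xab
[2] flags=0010 LE?F → skip
[3] flags=0010 VC?T → r4=0x7d
[4] flags=0011 → (cmp)
[5] flags=0011 LE?T → r0=0x9b
[6] flags=0011 EQ?F → skip
[7] flags=0011 LS?F → skip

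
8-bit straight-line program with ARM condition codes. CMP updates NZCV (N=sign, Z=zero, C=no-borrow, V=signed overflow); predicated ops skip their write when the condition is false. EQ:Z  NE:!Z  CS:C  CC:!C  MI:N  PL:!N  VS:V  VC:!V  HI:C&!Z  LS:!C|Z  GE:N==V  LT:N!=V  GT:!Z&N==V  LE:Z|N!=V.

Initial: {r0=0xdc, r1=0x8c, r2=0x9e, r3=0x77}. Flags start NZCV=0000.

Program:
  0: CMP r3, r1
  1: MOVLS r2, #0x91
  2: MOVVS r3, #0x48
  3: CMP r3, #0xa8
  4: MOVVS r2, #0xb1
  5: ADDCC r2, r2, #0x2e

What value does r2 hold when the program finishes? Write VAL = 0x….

[0] flags=1001 → (cmp)
[1] flags=1001 LS?T → r2=0x91
[2] flags=1001 VS?T → r3=0x48
[3] flags=1001 → (cmp)
[4] flags=1001 VS?T → r2=0xb1
[5] flags=1001 CC?T → r2=0xdf

VAL = 0xdf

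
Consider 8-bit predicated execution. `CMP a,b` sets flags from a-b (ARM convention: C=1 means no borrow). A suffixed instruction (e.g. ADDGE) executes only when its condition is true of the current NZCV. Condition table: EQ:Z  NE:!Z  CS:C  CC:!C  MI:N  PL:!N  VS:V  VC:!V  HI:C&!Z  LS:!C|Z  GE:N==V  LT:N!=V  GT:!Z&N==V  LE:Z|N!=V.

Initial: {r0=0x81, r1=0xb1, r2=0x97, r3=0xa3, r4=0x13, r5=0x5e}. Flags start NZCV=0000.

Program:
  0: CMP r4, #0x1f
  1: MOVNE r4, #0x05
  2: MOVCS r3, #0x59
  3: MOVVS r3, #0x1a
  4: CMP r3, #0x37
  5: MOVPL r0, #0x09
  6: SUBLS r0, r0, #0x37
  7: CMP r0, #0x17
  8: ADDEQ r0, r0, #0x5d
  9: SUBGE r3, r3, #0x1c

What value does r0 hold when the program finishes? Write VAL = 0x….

0: ✓ CMP  NZCV=1000
1: ✓ MOVNE  r4←0x05
2: · MOVCS
3: · MOVVS
4: ✓ CMP  NZCV=0011
5: ✓ MOVPL  r0←0x09
6: · SUBLS
7: ✓ CMP  NZCV=1000
8: · ADDEQ
9: · SUBGE

VAL = 0x09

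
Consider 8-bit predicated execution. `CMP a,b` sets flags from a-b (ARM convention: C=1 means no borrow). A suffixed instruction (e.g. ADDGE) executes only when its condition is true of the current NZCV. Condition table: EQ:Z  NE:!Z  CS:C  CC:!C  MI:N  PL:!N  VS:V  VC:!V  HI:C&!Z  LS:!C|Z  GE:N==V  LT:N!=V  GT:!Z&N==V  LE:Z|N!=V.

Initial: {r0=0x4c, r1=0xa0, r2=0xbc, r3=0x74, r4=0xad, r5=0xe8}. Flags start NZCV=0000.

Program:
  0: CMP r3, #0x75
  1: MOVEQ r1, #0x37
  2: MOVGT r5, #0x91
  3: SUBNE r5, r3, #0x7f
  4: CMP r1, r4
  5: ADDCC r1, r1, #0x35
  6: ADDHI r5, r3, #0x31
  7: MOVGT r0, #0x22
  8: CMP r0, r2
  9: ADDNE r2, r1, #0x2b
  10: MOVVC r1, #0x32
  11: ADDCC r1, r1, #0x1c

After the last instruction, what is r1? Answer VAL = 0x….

VAL = 0xf1

0: ✓ CMP  NZCV=1000
1: · MOVEQ
2: · MOVGT
3: ✓ SUBNE  r5←0xf5
4: ✓ CMP  NZCV=1000
5: ✓ ADDCC  r1←0xd5
6: · ADDHI
7: · MOVGT
8: ✓ CMP  NZCV=1001
9: ✓ ADDNE  r2←0x00
10: · MOVVC
11: ✓ ADDCC  r1←0xf1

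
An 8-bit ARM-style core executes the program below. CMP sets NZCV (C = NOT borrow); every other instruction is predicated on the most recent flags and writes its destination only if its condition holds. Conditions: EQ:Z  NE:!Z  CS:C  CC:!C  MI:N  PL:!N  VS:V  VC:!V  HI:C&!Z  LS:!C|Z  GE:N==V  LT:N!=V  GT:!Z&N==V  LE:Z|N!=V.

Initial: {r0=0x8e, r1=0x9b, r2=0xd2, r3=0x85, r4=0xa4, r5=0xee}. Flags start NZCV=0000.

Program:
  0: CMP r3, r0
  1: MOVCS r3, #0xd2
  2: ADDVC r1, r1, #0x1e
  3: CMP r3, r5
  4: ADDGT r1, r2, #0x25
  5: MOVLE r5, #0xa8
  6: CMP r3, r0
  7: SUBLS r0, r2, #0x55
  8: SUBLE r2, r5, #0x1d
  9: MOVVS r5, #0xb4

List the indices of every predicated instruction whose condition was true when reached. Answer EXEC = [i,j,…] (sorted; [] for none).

EXEC = [2,5,7,8]

0: ✓ CMP  NZCV=1000
1: · MOVCS
2: ✓ ADDVC  r1←0xb9
3: ✓ CMP  NZCV=1000
4: · ADDGT
5: ✓ MOVLE  r5←0xa8
6: ✓ CMP  NZCV=1000
7: ✓ SUBLS  r0←0x7d
8: ✓ SUBLE  r2←0x8b
9: · MOVVS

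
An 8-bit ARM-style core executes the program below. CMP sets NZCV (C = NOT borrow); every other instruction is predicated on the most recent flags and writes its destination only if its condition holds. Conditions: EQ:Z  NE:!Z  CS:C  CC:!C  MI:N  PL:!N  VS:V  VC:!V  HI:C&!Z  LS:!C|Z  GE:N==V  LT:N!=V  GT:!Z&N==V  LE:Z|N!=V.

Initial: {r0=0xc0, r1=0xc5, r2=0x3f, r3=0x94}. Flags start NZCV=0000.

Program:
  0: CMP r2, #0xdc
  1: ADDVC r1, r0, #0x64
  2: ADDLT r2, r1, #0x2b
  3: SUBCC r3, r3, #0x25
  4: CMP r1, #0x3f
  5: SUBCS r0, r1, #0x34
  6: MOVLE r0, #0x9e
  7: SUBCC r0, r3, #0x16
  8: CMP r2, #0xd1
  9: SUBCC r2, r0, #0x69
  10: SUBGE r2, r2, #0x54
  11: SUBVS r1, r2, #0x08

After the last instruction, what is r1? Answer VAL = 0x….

[0] flags=0000 → (cmp)
[1] flags=0000 VC?T → r1=0x24
[2] flags=0000 LT?F → skip
[3] flags=0000 CC?T → r3=0x6f
[4] flags=1000 → (cmp)
[5] flags=1000 CS?F → skip
[6] flags=1000 LE?T → r0=0x9e
[7] flags=1000 CC?T → r0=0x59
[8] flags=0000 → (cmp)
[9] flags=0000 CC?T → r2=0xf0
[10] flags=0000 GE?T → r2=0x9c
[11] flags=0000 VS?F → skip

VAL = 0x24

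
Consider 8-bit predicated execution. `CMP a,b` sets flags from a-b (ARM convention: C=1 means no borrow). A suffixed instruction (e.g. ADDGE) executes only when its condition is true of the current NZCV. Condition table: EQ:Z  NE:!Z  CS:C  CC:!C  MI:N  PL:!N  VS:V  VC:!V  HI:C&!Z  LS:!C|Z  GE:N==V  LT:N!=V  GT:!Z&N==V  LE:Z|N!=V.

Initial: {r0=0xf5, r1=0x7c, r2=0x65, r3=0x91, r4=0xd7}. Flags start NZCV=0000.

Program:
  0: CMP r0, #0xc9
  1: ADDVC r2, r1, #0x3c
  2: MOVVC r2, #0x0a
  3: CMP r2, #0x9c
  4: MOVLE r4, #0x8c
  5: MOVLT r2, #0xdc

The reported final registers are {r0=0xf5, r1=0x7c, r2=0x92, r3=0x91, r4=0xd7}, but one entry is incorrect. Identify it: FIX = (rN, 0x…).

[0] flags=0010 → (cmp)
[1] flags=0010 VC?T → r2=0xb8
[2] flags=0010 VC?T → r2=0x0a
[3] flags=0000 → (cmp)
[4] flags=0000 LE?F → skip
[5] flags=0000 LT?F → skip

FIX = (r2, 0x0a)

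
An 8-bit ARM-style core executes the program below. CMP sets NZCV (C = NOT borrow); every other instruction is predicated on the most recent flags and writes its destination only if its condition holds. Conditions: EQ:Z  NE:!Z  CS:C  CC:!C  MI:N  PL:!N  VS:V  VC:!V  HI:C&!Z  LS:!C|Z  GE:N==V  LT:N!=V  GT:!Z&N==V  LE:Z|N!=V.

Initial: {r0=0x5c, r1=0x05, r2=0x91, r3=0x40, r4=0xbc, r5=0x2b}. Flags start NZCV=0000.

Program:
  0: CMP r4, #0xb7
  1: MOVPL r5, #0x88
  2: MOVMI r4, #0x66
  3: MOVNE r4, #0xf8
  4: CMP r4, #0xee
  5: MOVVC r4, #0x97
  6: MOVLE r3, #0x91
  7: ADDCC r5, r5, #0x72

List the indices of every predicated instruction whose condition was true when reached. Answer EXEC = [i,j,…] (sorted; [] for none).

[0] flags=0010 → (cmp)
[1] flags=0010 PL?T → r5=0x88
[2] flags=0010 MI?F → skip
[3] flags=0010 NE?T → r4=0xf8
[4] flags=0010 → (cmp)
[5] flags=0010 VC?T → r4=0x97
[6] flags=0010 LE?F → skip
[7] flags=0010 CC?F → skip

EXEC = [1,3,5]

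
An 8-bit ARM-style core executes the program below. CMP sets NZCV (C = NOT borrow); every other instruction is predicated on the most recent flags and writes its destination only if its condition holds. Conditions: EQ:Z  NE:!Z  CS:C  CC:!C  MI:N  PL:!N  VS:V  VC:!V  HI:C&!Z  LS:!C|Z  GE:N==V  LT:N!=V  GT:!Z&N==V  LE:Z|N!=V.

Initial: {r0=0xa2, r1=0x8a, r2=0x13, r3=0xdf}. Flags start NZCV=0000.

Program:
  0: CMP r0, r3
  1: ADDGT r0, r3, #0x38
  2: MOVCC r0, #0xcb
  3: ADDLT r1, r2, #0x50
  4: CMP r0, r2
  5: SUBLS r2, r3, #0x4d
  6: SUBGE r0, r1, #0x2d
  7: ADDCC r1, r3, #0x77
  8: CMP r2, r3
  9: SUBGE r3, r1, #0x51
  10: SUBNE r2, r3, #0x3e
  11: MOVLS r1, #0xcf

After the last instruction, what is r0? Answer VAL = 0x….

[0] flags=1000 → (cmp)
[1] flags=1000 GT?F → skip
[2] flags=1000 CC?T → r0=0xcb
[3] flags=1000 LT?T → r1=0x63
[4] flags=1010 → (cmp)
[5] flags=1010 LS?F → skip
[6] flags=1010 GE?F → skip
[7] flags=1010 CC?F → skip
[8] flags=0000 → (cmp)
[9] flags=0000 GE?T → r3=0x12
[10] flags=0000 NE?T → r2=0xd4
[11] flags=0000 LS?T → r1=0xcf

VAL = 0xcb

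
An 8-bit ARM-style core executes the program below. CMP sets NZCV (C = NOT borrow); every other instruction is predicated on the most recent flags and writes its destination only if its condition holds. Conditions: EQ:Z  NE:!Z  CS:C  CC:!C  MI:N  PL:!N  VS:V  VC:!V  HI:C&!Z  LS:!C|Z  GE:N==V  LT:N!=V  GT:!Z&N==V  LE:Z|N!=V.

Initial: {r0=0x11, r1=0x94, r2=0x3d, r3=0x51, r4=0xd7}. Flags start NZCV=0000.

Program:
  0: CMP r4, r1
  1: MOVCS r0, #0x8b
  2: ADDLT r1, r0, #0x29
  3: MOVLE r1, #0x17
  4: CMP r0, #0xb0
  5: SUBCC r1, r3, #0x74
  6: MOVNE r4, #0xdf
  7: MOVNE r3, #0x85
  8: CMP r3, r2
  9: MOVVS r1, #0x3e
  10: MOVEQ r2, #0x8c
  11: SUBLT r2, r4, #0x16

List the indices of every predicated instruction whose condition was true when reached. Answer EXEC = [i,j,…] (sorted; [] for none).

EXEC = [1,5,6,7,9,11]

[0] flags=0010 → (cmp)
[1] flags=0010 CS?T → r0=0x8b
[2] flags=0010 LT?F → skip
[3] flags=0010 LE?F → skip
[4] flags=1000 → (cmp)
[5] flags=1000 CC?T → r1=0xdd
[6] flags=1000 NE?T → r4=0xdf
[7] flags=1000 NE?T → r3=0x85
[8] flags=0011 → (cmp)
[9] flags=0011 VS?T → r1=0x3e
[10] flags=0011 EQ?F → skip
[11] flags=0011 LT?T → r2=0xc9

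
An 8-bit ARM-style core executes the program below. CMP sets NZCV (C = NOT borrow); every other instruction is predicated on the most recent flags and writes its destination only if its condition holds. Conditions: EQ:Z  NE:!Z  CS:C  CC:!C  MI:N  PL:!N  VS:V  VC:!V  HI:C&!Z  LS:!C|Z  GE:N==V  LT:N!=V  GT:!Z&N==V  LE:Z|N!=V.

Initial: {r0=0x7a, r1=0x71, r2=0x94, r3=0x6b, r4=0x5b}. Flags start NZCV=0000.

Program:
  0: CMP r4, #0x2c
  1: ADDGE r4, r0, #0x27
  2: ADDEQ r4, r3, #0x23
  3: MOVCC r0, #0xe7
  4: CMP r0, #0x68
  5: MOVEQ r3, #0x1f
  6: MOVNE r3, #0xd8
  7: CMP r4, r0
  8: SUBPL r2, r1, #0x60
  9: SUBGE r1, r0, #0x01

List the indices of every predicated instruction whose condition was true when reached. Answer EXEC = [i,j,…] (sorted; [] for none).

0: ✓ CMP  NZCV=0010
1: ✓ ADDGE  r4←0xa1
2: · ADDEQ
3: · MOVCC
4: ✓ CMP  NZCV=0010
5: · MOVEQ
6: ✓ MOVNE  r3←0xd8
7: ✓ CMP  NZCV=0011
8: ✓ SUBPL  r2←0x11
9: · SUBGE

EXEC = [1,6,8]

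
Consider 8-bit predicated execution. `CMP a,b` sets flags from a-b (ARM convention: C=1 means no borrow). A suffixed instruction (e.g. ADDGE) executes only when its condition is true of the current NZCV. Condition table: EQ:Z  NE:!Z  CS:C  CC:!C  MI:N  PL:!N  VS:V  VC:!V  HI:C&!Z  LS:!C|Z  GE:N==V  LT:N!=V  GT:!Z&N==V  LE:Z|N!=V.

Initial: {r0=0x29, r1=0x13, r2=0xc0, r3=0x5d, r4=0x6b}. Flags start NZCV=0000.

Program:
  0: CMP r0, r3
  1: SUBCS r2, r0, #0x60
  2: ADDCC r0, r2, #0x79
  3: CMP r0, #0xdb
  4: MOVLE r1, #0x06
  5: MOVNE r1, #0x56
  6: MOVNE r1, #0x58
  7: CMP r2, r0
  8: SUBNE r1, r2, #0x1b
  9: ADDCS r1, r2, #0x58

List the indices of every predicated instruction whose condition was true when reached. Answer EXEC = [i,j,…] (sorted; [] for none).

[0] flags=1000 → (cmp)
[1] flags=1000 CS?F → skip
[2] flags=1000 CC?T → r0=0x39
[3] flags=0000 → (cmp)
[4] flags=0000 LE?F → skip
[5] flags=0000 NE?T → r1=0x56
[6] flags=0000 NE?T → r1=0x58
[7] flags=1010 → (cmp)
[8] flags=1010 NE?T → r1=0xa5
[9] flags=1010 CS?T → r1=0x18

EXEC = [2,5,6,8,9]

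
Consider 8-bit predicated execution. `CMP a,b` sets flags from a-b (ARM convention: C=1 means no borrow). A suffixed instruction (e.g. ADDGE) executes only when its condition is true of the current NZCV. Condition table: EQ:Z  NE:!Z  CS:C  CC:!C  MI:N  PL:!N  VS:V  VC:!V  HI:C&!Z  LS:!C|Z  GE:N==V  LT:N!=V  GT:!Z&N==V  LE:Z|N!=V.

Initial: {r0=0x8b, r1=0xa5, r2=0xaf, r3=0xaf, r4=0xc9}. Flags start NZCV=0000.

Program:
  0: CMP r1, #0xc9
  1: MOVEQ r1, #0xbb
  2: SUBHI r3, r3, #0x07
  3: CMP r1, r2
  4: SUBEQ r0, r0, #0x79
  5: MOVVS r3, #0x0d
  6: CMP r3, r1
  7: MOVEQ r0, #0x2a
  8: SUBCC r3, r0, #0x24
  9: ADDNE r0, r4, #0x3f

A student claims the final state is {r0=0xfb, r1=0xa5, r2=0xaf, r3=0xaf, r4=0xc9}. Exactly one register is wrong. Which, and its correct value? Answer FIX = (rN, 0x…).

0: ✓ CMP  NZCV=1000
1: · MOVEQ
2: · SUBHI
3: ✓ CMP  NZCV=1000
4: · SUBEQ
5: · MOVVS
6: ✓ CMP  NZCV=0010
7: · MOVEQ
8: · SUBCC
9: ✓ ADDNE  r0←0x08

FIX = (r0, 0x08)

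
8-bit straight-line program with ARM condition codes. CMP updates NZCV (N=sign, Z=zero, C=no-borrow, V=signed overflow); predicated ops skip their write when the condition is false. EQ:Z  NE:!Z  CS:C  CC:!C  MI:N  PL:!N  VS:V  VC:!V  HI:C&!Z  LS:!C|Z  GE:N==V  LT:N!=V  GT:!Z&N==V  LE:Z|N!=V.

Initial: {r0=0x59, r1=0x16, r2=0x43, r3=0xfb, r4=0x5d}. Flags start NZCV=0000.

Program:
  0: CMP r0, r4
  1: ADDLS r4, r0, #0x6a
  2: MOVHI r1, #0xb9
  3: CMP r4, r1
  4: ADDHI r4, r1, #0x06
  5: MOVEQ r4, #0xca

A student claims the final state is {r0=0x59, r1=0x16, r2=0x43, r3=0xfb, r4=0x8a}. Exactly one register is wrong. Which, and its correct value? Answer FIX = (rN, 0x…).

[0] flags=1000 → (cmp)
[1] flags=1000 LS?T → r4=0xc3
[2] flags=1000 HI?F → skip
[3] flags=1010 → (cmp)
[4] flags=1010 HI?T → r4=0x1c
[5] flags=1010 EQ?F → skip

FIX = (r4, 0x1c)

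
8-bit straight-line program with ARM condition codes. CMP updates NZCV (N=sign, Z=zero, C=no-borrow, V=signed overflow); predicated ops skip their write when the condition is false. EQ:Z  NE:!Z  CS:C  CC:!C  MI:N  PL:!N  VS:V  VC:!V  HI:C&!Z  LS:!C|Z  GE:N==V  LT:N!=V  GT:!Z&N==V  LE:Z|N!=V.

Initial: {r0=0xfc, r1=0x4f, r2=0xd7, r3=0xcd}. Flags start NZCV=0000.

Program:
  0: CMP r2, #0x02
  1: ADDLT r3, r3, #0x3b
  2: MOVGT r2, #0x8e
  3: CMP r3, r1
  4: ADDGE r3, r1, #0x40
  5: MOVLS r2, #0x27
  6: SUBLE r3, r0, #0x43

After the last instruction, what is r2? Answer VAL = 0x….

VAL = 0x27

[0] flags=1010 → (cmp)
[1] flags=1010 LT?T → r3=0x08
[2] flags=1010 GT?F → skip
[3] flags=1000 → (cmp)
[4] flags=1000 GE?F → skip
[5] flags=1000 LS?T → r2=0x27
[6] flags=1000 LE?T → r3=0xb9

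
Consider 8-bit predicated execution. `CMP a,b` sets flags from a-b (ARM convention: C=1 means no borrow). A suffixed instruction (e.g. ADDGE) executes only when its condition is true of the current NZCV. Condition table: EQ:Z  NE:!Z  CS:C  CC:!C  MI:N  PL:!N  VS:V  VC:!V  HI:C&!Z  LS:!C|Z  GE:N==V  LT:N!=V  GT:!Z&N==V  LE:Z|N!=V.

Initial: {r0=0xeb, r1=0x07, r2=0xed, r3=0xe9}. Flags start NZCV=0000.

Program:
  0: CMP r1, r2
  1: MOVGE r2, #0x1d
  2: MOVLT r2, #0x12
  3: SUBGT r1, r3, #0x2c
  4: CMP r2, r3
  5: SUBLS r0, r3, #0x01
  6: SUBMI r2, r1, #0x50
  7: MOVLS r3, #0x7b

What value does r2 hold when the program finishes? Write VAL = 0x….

VAL = 0x1d

0: ✓ CMP  NZCV=0000
1: ✓ MOVGE  r2←0x1d
2: · MOVLT
3: ✓ SUBGT  r1←0xbd
4: ✓ CMP  NZCV=0000
5: ✓ SUBLS  r0←0xe8
6: · SUBMI
7: ✓ MOVLS  r3←0x7b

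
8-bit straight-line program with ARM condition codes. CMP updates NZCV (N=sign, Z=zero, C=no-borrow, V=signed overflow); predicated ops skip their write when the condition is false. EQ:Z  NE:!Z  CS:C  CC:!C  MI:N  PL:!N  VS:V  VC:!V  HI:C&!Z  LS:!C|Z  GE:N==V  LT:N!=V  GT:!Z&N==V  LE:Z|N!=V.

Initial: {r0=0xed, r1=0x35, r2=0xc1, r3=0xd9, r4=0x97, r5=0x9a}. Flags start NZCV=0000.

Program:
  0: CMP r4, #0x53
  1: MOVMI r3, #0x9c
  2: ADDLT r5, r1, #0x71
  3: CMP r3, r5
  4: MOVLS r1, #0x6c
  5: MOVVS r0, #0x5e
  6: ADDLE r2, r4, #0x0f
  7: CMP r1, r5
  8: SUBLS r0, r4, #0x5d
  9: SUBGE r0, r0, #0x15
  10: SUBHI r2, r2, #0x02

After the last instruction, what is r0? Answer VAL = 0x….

VAL = 0x25

[0] flags=0011 → (cmp)
[1] flags=0011 MI?F → skip
[2] flags=0011 LT?T → r5=0xa6
[3] flags=0010 → (cmp)
[4] flags=0010 LS?F → skip
[5] flags=0010 VS?F → skip
[6] flags=0010 LE?F → skip
[7] flags=1001 → (cmp)
[8] flags=1001 LS?T → r0=0x3a
[9] flags=1001 GE?T → r0=0x25
[10] flags=1001 HI?F → skip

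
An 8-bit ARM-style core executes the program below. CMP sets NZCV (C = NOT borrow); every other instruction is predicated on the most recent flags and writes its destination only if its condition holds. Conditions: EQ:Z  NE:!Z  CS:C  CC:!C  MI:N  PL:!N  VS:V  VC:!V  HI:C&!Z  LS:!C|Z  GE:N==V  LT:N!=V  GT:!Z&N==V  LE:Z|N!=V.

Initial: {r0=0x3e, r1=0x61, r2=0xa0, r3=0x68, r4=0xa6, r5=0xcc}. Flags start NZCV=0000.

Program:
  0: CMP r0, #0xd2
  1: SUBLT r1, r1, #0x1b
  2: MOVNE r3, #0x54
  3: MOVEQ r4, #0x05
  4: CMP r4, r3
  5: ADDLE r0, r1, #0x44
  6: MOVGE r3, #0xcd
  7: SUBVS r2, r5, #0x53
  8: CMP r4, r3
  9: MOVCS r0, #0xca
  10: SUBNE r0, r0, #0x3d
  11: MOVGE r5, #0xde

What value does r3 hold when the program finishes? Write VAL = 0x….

[0] flags=0000 → (cmp)
[1] flags=0000 LT?F → skip
[2] flags=0000 NE?T → r3=0x54
[3] flags=0000 EQ?F → skip
[4] flags=0011 → (cmp)
[5] flags=0011 LE?T → r0=0xa5
[6] flags=0011 GE?F → skip
[7] flags=0011 VS?T → r2=0x79
[8] flags=0011 → (cmp)
[9] flags=0011 CS?T → r0=0xca
[10] flags=0011 NE?T → r0=0x8d
[11] flags=0011 GE?F → skip

VAL = 0x54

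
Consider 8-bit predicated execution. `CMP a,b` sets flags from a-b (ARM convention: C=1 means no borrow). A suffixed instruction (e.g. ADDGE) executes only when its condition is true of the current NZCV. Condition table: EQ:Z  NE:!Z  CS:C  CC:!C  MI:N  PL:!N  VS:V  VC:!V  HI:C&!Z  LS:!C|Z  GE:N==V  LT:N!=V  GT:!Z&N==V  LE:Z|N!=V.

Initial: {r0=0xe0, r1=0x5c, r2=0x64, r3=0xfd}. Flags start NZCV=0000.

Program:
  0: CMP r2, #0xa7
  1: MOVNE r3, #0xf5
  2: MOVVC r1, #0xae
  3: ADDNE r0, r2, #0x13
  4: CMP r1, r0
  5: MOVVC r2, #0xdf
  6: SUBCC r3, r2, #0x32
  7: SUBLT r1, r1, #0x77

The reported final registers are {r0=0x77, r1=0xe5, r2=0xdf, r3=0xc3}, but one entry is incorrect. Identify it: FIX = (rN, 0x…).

FIX = (r3, 0xad)

[0] flags=1001 → (cmp)
[1] flags=1001 NE?T → r3=0xf5
[2] flags=1001 VC?F → skip
[3] flags=1001 NE?T → r0=0x77
[4] flags=1000 → (cmp)
[5] flags=1000 VC?T → r2=0xdf
[6] flags=1000 CC?T → r3=0xad
[7] flags=1000 LT?T → r1=0xe5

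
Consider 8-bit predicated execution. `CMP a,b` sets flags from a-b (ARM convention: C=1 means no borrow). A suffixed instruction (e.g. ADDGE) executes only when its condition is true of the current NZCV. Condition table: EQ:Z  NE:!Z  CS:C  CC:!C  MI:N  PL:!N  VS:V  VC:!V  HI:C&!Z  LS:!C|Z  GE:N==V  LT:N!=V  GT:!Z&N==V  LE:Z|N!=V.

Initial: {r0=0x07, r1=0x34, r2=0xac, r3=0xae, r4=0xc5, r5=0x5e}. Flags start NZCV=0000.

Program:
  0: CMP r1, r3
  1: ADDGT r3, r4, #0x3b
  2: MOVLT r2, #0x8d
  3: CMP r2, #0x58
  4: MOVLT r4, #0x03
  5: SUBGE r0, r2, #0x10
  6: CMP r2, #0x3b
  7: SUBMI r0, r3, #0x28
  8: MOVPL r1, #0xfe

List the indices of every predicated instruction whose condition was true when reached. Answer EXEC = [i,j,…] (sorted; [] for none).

EXEC = [1,4,8]

[0] flags=1001 → (cmp)
[1] flags=1001 GT?T → r3=0x00
[2] flags=1001 LT?F → skip
[3] flags=0011 → (cmp)
[4] flags=0011 LT?T → r4=0x03
[5] flags=0011 GE?F → skip
[6] flags=0011 → (cmp)
[7] flags=0011 MI?F → skip
[8] flags=0011 PL?T → r1=0xfe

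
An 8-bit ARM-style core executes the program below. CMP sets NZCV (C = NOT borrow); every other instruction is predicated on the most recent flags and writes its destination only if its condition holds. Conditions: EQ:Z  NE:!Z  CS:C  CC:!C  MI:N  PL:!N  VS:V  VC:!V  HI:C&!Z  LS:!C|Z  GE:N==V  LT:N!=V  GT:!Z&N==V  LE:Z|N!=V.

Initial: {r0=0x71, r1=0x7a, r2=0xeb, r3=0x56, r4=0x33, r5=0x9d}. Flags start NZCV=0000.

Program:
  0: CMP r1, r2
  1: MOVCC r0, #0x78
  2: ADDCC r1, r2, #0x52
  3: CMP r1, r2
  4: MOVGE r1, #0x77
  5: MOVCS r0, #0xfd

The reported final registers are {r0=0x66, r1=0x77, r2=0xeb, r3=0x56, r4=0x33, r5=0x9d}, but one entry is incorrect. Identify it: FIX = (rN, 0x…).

0: ✓ CMP  NZCV=1001
1: ✓ MOVCC  r0←0x78
2: ✓ ADDCC  r1←0x3d
3: ✓ CMP  NZCV=0000
4: ✓ MOVGE  r1←0x77
5: · MOVCS

FIX = (r0, 0x78)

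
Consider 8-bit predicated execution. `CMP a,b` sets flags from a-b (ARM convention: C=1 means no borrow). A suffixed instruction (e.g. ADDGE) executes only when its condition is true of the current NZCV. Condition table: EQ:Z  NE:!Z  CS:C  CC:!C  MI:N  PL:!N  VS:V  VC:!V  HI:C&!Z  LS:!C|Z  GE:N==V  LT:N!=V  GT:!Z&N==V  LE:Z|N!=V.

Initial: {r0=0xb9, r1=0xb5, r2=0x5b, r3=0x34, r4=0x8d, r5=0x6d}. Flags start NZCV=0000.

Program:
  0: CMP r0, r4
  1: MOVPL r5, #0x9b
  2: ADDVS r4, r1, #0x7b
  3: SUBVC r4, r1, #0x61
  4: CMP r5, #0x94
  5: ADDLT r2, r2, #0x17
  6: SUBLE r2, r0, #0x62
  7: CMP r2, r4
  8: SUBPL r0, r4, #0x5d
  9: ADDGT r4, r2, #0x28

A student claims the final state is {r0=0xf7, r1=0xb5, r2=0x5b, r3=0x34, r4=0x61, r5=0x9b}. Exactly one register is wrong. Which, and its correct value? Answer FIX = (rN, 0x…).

[0] flags=0010 → (cmp)
[1] flags=0010 PL?T → r5=0x9b
[2] flags=0010 VS?F → skip
[3] flags=0010 VC?T → r4=0x54
[4] flags=0010 → (cmp)
[5] flags=0010 LT?F → skip
[6] flags=0010 LE?F → skip
[7] flags=0010 → (cmp)
[8] flags=0010 PL?T → r0=0xf7
[9] flags=0010 GT?T → r4=0x83

FIX = (r4, 0x83)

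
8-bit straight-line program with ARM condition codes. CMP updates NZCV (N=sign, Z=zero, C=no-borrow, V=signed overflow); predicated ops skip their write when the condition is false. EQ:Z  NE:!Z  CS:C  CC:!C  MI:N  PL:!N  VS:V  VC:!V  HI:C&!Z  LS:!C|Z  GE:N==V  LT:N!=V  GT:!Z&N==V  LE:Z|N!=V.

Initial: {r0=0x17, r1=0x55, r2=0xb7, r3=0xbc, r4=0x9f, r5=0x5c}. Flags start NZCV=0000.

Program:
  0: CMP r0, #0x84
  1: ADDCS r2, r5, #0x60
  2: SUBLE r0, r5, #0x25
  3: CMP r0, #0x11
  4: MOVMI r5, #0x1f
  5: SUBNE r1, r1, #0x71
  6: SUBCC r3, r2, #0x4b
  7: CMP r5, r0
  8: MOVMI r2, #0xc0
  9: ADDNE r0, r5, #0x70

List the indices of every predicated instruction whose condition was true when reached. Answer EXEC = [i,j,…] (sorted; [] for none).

EXEC = [5,9]

[0] flags=1001 → (cmp)
[1] flags=1001 CS?F → skip
[2] flags=1001 LE?F → skip
[3] flags=0010 → (cmp)
[4] flags=0010 MI?F → skip
[5] flags=0010 NE?T → r1=0xe4
[6] flags=0010 CC?F → skip
[7] flags=0010 → (cmp)
[8] flags=0010 MI?F → skip
[9] flags=0010 NE?T → r0=0xcc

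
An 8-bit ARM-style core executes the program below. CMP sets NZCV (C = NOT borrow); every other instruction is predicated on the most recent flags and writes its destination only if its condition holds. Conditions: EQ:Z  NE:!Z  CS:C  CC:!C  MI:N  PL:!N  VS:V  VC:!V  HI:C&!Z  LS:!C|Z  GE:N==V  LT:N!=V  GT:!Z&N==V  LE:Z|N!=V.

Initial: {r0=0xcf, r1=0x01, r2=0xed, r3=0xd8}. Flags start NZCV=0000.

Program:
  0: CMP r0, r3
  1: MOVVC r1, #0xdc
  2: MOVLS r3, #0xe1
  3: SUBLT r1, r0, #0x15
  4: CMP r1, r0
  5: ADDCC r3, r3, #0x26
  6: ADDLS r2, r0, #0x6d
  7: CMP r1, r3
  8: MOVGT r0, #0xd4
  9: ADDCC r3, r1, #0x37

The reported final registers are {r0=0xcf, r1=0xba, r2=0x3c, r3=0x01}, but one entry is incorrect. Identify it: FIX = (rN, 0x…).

FIX = (r3, 0x07)

0: ✓ CMP  NZCV=1000
1: ✓ MOVVC  r1←0xdc
2: ✓ MOVLS  r3←0xe1
3: ✓ SUBLT  r1←0xba
4: ✓ CMP  NZCV=1000
5: ✓ ADDCC  r3←0x07
6: ✓ ADDLS  r2←0x3c
7: ✓ CMP  NZCV=1010
8: · MOVGT
9: · ADDCC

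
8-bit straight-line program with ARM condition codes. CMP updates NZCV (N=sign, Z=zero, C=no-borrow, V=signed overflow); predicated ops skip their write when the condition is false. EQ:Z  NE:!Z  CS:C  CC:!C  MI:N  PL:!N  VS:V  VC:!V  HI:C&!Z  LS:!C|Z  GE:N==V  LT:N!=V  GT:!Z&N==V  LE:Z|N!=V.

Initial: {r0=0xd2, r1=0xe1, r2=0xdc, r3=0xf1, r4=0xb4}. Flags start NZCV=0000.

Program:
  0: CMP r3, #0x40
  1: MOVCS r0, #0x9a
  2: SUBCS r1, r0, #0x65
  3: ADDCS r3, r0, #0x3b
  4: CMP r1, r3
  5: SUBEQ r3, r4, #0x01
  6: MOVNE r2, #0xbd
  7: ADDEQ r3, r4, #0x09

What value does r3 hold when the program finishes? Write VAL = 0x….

VAL = 0xd5

0: ✓ CMP  NZCV=1010
1: ✓ MOVCS  r0←0x9a
2: ✓ SUBCS  r1←0x35
3: ✓ ADDCS  r3←0xd5
4: ✓ CMP  NZCV=0000
5: · SUBEQ
6: ✓ MOVNE  r2←0xbd
7: · ADDEQ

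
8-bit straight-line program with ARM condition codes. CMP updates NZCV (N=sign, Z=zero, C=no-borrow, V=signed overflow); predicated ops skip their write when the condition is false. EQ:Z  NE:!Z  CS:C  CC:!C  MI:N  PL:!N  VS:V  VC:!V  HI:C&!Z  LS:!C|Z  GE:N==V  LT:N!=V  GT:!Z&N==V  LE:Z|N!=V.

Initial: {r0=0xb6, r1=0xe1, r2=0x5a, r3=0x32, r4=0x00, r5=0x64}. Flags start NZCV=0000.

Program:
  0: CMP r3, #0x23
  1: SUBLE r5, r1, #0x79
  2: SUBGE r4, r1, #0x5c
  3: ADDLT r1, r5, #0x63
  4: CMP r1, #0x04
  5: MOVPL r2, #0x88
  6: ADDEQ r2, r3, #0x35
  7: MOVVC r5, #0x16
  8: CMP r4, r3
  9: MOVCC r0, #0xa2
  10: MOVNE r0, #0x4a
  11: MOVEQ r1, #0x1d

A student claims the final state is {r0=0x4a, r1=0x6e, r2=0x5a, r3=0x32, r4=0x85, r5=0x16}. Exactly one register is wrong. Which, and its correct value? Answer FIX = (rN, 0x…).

[0] flags=0010 → (cmp)
[1] flags=0010 LE?F → skip
[2] flags=0010 GE?T → r4=0x85
[3] flags=0010 LT?F → skip
[4] flags=1010 → (cmp)
[5] flags=1010 PL?F → skip
[6] flags=1010 EQ?F → skip
[7] flags=1010 VC?T → r5=0x16
[8] flags=0011 → (cmp)
[9] flags=0011 CC?F → skip
[10] flags=0011 NE?T → r0=0x4a
[11] flags=0011 EQ?F → skip

FIX = (r1, 0xe1)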